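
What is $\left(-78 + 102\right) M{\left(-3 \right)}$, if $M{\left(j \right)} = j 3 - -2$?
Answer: $-168$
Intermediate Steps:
$M{\left(j \right)} = 2 + 3 j$ ($M{\left(j \right)} = 3 j + 2 = 2 + 3 j$)
$\left(-78 + 102\right) M{\left(-3 \right)} = \left(-78 + 102\right) \left(2 + 3 \left(-3\right)\right) = 24 \left(2 - 9\right) = 24 \left(-7\right) = -168$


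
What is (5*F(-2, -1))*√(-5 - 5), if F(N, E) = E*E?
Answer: 5*I*√10 ≈ 15.811*I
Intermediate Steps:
F(N, E) = E²
(5*F(-2, -1))*√(-5 - 5) = (5*(-1)²)*√(-5 - 5) = (5*1)*√(-10) = 5*(I*√10) = 5*I*√10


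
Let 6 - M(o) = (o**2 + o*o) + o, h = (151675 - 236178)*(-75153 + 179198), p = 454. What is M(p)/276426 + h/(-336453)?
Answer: 135012790703915/5166908721 ≈ 26130.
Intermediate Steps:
h = -8792114635 (h = -84503*104045 = -8792114635)
M(o) = 6 - o - 2*o**2 (M(o) = 6 - ((o**2 + o*o) + o) = 6 - ((o**2 + o**2) + o) = 6 - (2*o**2 + o) = 6 - (o + 2*o**2) = 6 + (-o - 2*o**2) = 6 - o - 2*o**2)
M(p)/276426 + h/(-336453) = (6 - 1*454 - 2*454**2)/276426 - 8792114635/(-336453) = (6 - 454 - 2*206116)*(1/276426) - 8792114635*(-1/336453) = (6 - 454 - 412232)*(1/276426) + 8792114635/336453 = -412680*1/276426 + 8792114635/336453 = -68780/46071 + 8792114635/336453 = 135012790703915/5166908721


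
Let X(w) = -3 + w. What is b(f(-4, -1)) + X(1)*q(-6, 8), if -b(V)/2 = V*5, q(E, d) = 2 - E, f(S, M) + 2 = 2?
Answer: -16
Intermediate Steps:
f(S, M) = 0 (f(S, M) = -2 + 2 = 0)
b(V) = -10*V (b(V) = -2*V*5 = -10*V)
b(f(-4, -1)) + X(1)*q(-6, 8) = -10*0 + (-3 + 1)*(2 - 1*(-6)) = 0 - 2*(2 + 6) = 0 - 2*8 = 0 - 16 = -16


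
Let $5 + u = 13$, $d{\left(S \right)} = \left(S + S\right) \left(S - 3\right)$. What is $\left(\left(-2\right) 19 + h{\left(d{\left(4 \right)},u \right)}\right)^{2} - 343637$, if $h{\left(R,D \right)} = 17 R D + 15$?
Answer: $790588$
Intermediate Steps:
$d{\left(S \right)} = 2 S \left(-3 + S\right)$
$u = 8$ ($u = -5 + 13 = 8$)
$h{\left(R,D \right)} = 15 + 17 D R$ ($h{\left(R,D \right)} = 17 D R + 15 = 15 + 17 D R$)
$\left(\left(-2\right) 19 + h{\left(d{\left(4 \right)},u \right)}\right)^{2} - 343637 = \left(\left(-2\right) 19 + \left(15 + 17 \cdot 8 \cdot 2 \cdot 4 \left(-3 + 4\right)\right)\right)^{2} - 343637 = \left(-38 + \left(15 + 17 \cdot 8 \cdot 2 \cdot 4 \cdot 1\right)\right)^{2} - 343637 = \left(-38 + \left(15 + 17 \cdot 8 \cdot 8\right)\right)^{2} - 343637 = \left(-38 + \left(15 + 1088\right)\right)^{2} - 343637 = \left(-38 + 1103\right)^{2} - 343637 = 1065^{2} - 343637 = 1134225 - 343637 = 790588$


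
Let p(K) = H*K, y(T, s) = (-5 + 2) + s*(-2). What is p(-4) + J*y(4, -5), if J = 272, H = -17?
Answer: 1972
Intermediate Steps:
y(T, s) = -3 - 2*s
p(K) = -17*K
p(-4) + J*y(4, -5) = -17*(-4) + 272*(-3 - 2*(-5)) = 68 + 272*(-3 + 10) = 68 + 272*7 = 68 + 1904 = 1972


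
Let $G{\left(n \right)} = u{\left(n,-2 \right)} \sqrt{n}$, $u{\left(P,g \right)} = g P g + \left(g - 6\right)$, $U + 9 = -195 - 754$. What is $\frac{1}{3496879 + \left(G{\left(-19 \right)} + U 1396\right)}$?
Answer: $\frac{719837}{1554495964395} + \frac{28 i \sqrt{19}}{1554495964395} \approx 4.6307 \cdot 10^{-7} + 7.8514 \cdot 10^{-11} i$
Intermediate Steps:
$U = -958$ ($U = -9 - 949 = -958$)
$u{\left(P,g \right)} = -6 + g + P g^{2}$ ($u{\left(P,g \right)} = P g g + \left(g - 6\right) = P g^{2} + \left(-6 + g\right) = -6 + g + P g^{2}$)
$G{\left(n \right)} = \sqrt{n} \left(-8 + 4 n\right)$ ($G{\left(n \right)} = \left(-6 - 2 + n \left(-2\right)^{2}\right) \sqrt{n} = \left(-6 - 2 + n 4\right) \sqrt{n} = \left(-6 - 2 + 4 n\right) \sqrt{n} = \left(-8 + 4 n\right) \sqrt{n} = \sqrt{n} \left(-8 + 4 n\right)$)
$\frac{1}{3496879 + \left(G{\left(-19 \right)} + U 1396\right)} = \frac{1}{3496879 + \left(4 \sqrt{-19} \left(-2 - 19\right) - 1337368\right)} = \frac{1}{3496879 - \left(1337368 - 4 i \sqrt{19} \left(-21\right)\right)} = \frac{1}{3496879 - \left(1337368 + 84 i \sqrt{19}\right)} = \frac{1}{2159511 - 84 i \sqrt{19}}$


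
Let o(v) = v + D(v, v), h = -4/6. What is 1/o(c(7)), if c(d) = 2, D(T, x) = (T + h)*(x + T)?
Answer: 3/22 ≈ 0.13636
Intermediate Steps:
h = -⅔ (h = -4*⅙ = -⅔ ≈ -0.66667)
D(T, x) = (-⅔ + T)*(T + x) (D(T, x) = (T - ⅔)*(x + T) = (-⅔ + T)*(T + x))
o(v) = 2*v² - v/3 (o(v) = v + (v² - 2*v/3 - 2*v/3 + v*v) = v + (v² - 2*v/3 - 2*v/3 + v²) = v + (2*v² - 4*v/3) = 2*v² - v/3)
1/o(c(7)) = 1/((⅓)*2*(-1 + 6*2)) = 1/((⅓)*2*(-1 + 12)) = 1/((⅓)*2*11) = 1/(22/3) = 3/22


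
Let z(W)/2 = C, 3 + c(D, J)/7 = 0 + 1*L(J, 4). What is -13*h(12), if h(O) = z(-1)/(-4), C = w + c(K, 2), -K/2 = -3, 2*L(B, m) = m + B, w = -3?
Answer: -39/2 ≈ -19.500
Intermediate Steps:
L(B, m) = B/2 + m/2 (L(B, m) = (m + B)/2 = (B + m)/2 = B/2 + m/2)
K = 6 (K = -2*(-3) = 6)
c(D, J) = -7 + 7*J/2 (c(D, J) = -21 + 7*(0 + 1*(J/2 + (½)*4)) = -21 + 7*(0 + 1*(J/2 + 2)) = -21 + 7*(0 + 1*(2 + J/2)) = -21 + 7*(0 + (2 + J/2)) = -21 + 7*(2 + J/2) = -21 + (14 + 7*J/2) = -7 + 7*J/2)
C = -3 (C = -3 + (-7 + (7/2)*2) = -3 + (-7 + 7) = -3 + 0 = -3)
z(W) = -6 (z(W) = 2*(-3) = -6)
h(O) = 3/2 (h(O) = -6/(-4) = -6*(-¼) = 3/2)
-13*h(12) = -13*3/2 = -39/2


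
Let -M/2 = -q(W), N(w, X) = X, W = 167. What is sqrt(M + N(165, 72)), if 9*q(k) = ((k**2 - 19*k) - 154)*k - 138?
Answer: 4*sqrt(512755)/3 ≈ 954.76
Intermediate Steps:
q(k) = -46/3 + k*(-154 + k**2 - 19*k)/9 (q(k) = (((k**2 - 19*k) - 154)*k - 138)/9 = ((-154 + k**2 - 19*k)*k - 138)/9 = (k*(-154 + k**2 - 19*k) - 138)/9 = (-138 + k*(-154 + k**2 - 19*k))/9 = -46/3 + k*(-154 + k**2 - 19*k)/9)
M = 8203432/9 (M = -(-2)*(-46/3 - 154/9*167 - 19/9*167**2 + (1/9)*167**3) = -(-2)*(-46/3 - 25718/9 - 19/9*27889 + (1/9)*4657463) = -(-2)*(-46/3 - 25718/9 - 529891/9 + 4657463/9) = -(-2)*4101716/9 = -2*(-4101716/9) = 8203432/9 ≈ 9.1149e+5)
sqrt(M + N(165, 72)) = sqrt(8203432/9 + 72) = sqrt(8204080/9) = 4*sqrt(512755)/3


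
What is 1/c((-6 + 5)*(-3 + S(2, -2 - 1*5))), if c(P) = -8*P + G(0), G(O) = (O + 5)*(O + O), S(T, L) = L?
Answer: -1/80 ≈ -0.012500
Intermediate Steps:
G(O) = 2*O*(5 + O) (G(O) = (5 + O)*(2*O) = 2*O*(5 + O))
c(P) = -8*P (c(P) = -8*P + 2*0*(5 + 0) = -8*P + 2*0*5 = -8*P + 0 = -8*P)
1/c((-6 + 5)*(-3 + S(2, -2 - 1*5))) = 1/(-8*(-6 + 5)*(-3 + (-2 - 1*5))) = 1/(-(-8)*(-3 + (-2 - 5))) = 1/(-(-8)*(-3 - 7)) = 1/(-(-8)*(-10)) = 1/(-8*10) = 1/(-80) = -1/80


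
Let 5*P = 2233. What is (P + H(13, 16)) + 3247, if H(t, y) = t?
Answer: 18533/5 ≈ 3706.6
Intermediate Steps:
P = 2233/5 (P = (1/5)*2233 = 2233/5 ≈ 446.60)
(P + H(13, 16)) + 3247 = (2233/5 + 13) + 3247 = 2298/5 + 3247 = 18533/5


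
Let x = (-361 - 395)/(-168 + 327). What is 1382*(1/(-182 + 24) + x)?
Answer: -27549479/4187 ≈ -6579.8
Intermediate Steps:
x = -252/53 (x = -756/159 = -756*1/159 = -252/53 ≈ -4.7547)
1382*(1/(-182 + 24) + x) = 1382*(1/(-182 + 24) - 252/53) = 1382*(1/(-158) - 252/53) = 1382*(-1/158 - 252/53) = 1382*(-39869/8374) = -27549479/4187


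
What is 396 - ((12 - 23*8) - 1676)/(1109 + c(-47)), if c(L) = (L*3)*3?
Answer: 19536/49 ≈ 398.69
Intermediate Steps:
c(L) = 9*L (c(L) = (3*L)*3 = 9*L)
396 - ((12 - 23*8) - 1676)/(1109 + c(-47)) = 396 - ((12 - 23*8) - 1676)/(1109 + 9*(-47)) = 396 - ((12 - 184) - 1676)/(1109 - 423) = 396 - (-172 - 1676)/686 = 396 - (-1848)/686 = 396 - 1*(-132/49) = 396 + 132/49 = 19536/49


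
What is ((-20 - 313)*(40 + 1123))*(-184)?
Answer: 71259336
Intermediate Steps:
((-20 - 313)*(40 + 1123))*(-184) = -333*1163*(-184) = -387279*(-184) = 71259336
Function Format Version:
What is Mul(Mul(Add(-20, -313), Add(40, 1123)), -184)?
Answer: 71259336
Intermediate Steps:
Mul(Mul(Add(-20, -313), Add(40, 1123)), -184) = Mul(Mul(-333, 1163), -184) = Mul(-387279, -184) = 71259336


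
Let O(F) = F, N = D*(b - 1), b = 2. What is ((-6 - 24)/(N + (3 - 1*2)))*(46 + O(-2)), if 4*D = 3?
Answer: -5280/7 ≈ -754.29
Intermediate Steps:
D = ¾ (D = (¼)*3 = ¾ ≈ 0.75000)
N = ¾ (N = 3*(2 - 1)/4 = (¾)*1 = ¾ ≈ 0.75000)
((-6 - 24)/(N + (3 - 1*2)))*(46 + O(-2)) = ((-6 - 24)/(¾ + (3 - 1*2)))*(46 - 2) = -30/(¾ + (3 - 2))*44 = -30/(¾ + 1)*44 = -30/7/4*44 = -30*4/7*44 = -120/7*44 = -5280/7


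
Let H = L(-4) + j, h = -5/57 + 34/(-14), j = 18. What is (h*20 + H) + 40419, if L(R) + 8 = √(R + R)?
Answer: 16111091/399 + 2*I*√2 ≈ 40379.0 + 2.8284*I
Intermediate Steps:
L(R) = -8 + √2*√R (L(R) = -8 + √(R + R) = -8 + √(2*R) = -8 + √2*√R)
h = -1004/399 (h = -5*1/57 + 34*(-1/14) = -5/57 - 17/7 = -1004/399 ≈ -2.5163)
H = 10 + 2*I*√2 (H = (-8 + √2*√(-4)) + 18 = (-8 + √2*(2*I)) + 18 = (-8 + 2*I*√2) + 18 = 10 + 2*I*√2 ≈ 10.0 + 2.8284*I)
(h*20 + H) + 40419 = (-1004/399*20 + (10 + 2*I*√2)) + 40419 = (-20080/399 + (10 + 2*I*√2)) + 40419 = (-16090/399 + 2*I*√2) + 40419 = 16111091/399 + 2*I*√2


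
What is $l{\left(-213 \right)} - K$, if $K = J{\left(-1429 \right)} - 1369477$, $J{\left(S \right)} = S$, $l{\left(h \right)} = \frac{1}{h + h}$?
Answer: $\frac{584005955}{426} \approx 1.3709 \cdot 10^{6}$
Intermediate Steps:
$l{\left(h \right)} = \frac{1}{2 h}$
$K = -1370906$ ($K = -1429 - 1369477 = -1370906$)
$l{\left(-213 \right)} - K = \frac{1}{2 \left(-213\right)} - -1370906 = \frac{1}{2} \left(- \frac{1}{213}\right) + 1370906 = - \frac{1}{426} + 1370906 = \frac{584005955}{426}$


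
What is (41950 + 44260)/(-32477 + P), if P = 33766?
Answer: 86210/1289 ≈ 66.881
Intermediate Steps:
(41950 + 44260)/(-32477 + P) = (41950 + 44260)/(-32477 + 33766) = 86210/1289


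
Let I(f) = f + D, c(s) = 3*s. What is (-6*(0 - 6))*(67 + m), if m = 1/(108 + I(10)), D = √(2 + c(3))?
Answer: 33562404/13913 - 36*√11/13913 ≈ 2412.3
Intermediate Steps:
D = √11 (D = √(2 + 3*3) = √(2 + 9) = √11 ≈ 3.3166)
I(f) = f + √11
m = 1/(118 + √11) (m = 1/(108 + (10 + √11)) = 1/(118 + √11) ≈ 0.0082429)
(-6*(0 - 6))*(67 + m) = (-6*(0 - 6))*(67 + (118/13913 - √11/13913)) = (-6*(-6))*(932289/13913 - √11/13913) = 36*(932289/13913 - √11/13913) = 33562404/13913 - 36*√11/13913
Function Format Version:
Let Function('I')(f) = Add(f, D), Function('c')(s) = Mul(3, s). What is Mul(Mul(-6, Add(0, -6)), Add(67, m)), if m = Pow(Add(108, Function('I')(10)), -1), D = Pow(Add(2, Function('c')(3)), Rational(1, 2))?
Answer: Add(Rational(33562404, 13913), Mul(Rational(-36, 13913), Pow(11, Rational(1, 2)))) ≈ 2412.3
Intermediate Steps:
D = Pow(11, Rational(1, 2)) (D = Pow(Add(2, Mul(3, 3)), Rational(1, 2)) = Pow(Add(2, 9), Rational(1, 2)) = Pow(11, Rational(1, 2)) ≈ 3.3166)
Function('I')(f) = Add(f, Pow(11, Rational(1, 2)))
m = Pow(Add(118, Pow(11, Rational(1, 2))), -1) (m = Pow(Add(108, Add(10, Pow(11, Rational(1, 2)))), -1) = Pow(Add(118, Pow(11, Rational(1, 2))), -1) ≈ 0.0082429)
Mul(Mul(-6, Add(0, -6)), Add(67, m)) = Mul(Mul(-6, Add(0, -6)), Add(67, Add(Rational(118, 13913), Mul(Rational(-1, 13913), Pow(11, Rational(1, 2)))))) = Mul(Mul(-6, -6), Add(Rational(932289, 13913), Mul(Rational(-1, 13913), Pow(11, Rational(1, 2))))) = Mul(36, Add(Rational(932289, 13913), Mul(Rational(-1, 13913), Pow(11, Rational(1, 2))))) = Add(Rational(33562404, 13913), Mul(Rational(-36, 13913), Pow(11, Rational(1, 2))))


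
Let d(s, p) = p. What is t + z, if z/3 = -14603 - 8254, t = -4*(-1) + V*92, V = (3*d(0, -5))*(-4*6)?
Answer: -35447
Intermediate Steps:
V = 360 (V = (3*(-5))*(-4*6) = -15*(-24) = 360)
t = 33124 (t = -4*(-1) + 360*92 = 4 + 33120 = 33124)
z = -68571 (z = 3*(-14603 - 8254) = 3*(-22857) = -68571)
t + z = 33124 - 68571 = -35447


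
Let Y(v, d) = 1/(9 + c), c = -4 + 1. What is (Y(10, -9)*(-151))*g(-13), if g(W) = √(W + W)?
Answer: -151*I*√26/6 ≈ -128.33*I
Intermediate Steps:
c = -3
Y(v, d) = ⅙ (Y(v, d) = 1/(9 - 3) = 1/6 = ⅙)
g(W) = √2*√W (g(W) = √(2*W) = √2*√W)
(Y(10, -9)*(-151))*g(-13) = ((⅙)*(-151))*(√2*√(-13)) = -151*√2*I*√13/6 = -151*I*√26/6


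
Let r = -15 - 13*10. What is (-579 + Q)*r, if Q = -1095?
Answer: 242730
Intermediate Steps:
r = -145 (r = -15 - 130 = -145)
(-579 + Q)*r = (-579 - 1095)*(-145) = -1674*(-145) = 242730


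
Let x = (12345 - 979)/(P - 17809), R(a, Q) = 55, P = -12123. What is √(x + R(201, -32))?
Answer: √12233911802/14966 ≈ 7.3906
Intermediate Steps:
x = -5683/14966 (x = (12345 - 979)/(-12123 - 17809) = 11366/(-29932) = 11366*(-1/29932) = -5683/14966 ≈ -0.37973)
√(x + R(201, -32)) = √(-5683/14966 + 55) = √(817447/14966) = √12233911802/14966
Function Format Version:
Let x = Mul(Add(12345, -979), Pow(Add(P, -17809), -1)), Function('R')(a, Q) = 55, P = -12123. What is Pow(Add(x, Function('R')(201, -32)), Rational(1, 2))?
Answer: Mul(Rational(1, 14966), Pow(12233911802, Rational(1, 2))) ≈ 7.3906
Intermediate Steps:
x = Rational(-5683, 14966) (x = Mul(Add(12345, -979), Pow(Add(-12123, -17809), -1)) = Mul(11366, Pow(-29932, -1)) = Mul(11366, Rational(-1, 29932)) = Rational(-5683, 14966) ≈ -0.37973)
Pow(Add(x, Function('R')(201, -32)), Rational(1, 2)) = Pow(Add(Rational(-5683, 14966), 55), Rational(1, 2)) = Pow(Rational(817447, 14966), Rational(1, 2)) = Mul(Rational(1, 14966), Pow(12233911802, Rational(1, 2)))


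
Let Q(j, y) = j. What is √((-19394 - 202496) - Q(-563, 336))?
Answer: I*√221327 ≈ 470.45*I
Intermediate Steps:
√((-19394 - 202496) - Q(-563, 336)) = √((-19394 - 202496) - 1*(-563)) = √(-221890 + 563) = √(-221327) = I*√221327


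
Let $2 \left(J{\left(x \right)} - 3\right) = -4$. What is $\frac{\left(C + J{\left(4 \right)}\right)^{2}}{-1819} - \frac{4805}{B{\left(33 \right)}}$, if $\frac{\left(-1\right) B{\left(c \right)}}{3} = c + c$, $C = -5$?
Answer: $\frac{8737127}{360162} \approx 24.259$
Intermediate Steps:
$J{\left(x \right)} = 1$ ($J{\left(x \right)} = 3 + \frac{1}{2} \left(-4\right) = 3 - 2 = 1$)
$B{\left(c \right)} = - 6 c$ ($B{\left(c \right)} = - 3 \left(c + c\right) = - 3 \cdot 2 c = - 6 c$)
$\frac{\left(C + J{\left(4 \right)}\right)^{2}}{-1819} - \frac{4805}{B{\left(33 \right)}} = \frac{\left(-5 + 1\right)^{2}}{-1819} - \frac{4805}{\left(-6\right) 33} = \left(-4\right)^{2} \left(- \frac{1}{1819}\right) - \frac{4805}{-198} = 16 \left(- \frac{1}{1819}\right) - - \frac{4805}{198} = - \frac{16}{1819} + \frac{4805}{198} = \frac{8737127}{360162}$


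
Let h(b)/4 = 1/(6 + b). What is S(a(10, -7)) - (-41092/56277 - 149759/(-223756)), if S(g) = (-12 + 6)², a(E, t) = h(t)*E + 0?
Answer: 2686922989/74510748 ≈ 36.061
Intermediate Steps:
h(b) = 4/(6 + b)
a(E, t) = 4*E/(6 + t) (a(E, t) = (4/(6 + t))*E + 0 = 4*E/(6 + t) + 0 = 4*E/(6 + t))
S(g) = 36 (S(g) = (-6)² = 36)
S(a(10, -7)) - (-41092/56277 - 149759/(-223756)) = 36 - (-41092/56277 - 149759/(-223756)) = 36 - (-41092*1/56277 - 149759*(-1/223756)) = 36 - (-41092/56277 + 149759/223756) = 36 - 1*(-4536061/74510748) = 36 + 4536061/74510748 = 2686922989/74510748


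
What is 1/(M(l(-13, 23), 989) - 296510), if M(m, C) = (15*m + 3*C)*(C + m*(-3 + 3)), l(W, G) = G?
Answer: 1/2979058 ≈ 3.3568e-7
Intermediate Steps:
M(m, C) = C*(3*C + 15*m) (M(m, C) = (3*C + 15*m)*(C + m*0) = (3*C + 15*m)*(C + 0) = (3*C + 15*m)*C = C*(3*C + 15*m))
1/(M(l(-13, 23), 989) - 296510) = 1/(3*989*(989 + 5*23) - 296510) = 1/(3*989*(989 + 115) - 296510) = 1/(3*989*1104 - 296510) = 1/(3275568 - 296510) = 1/2979058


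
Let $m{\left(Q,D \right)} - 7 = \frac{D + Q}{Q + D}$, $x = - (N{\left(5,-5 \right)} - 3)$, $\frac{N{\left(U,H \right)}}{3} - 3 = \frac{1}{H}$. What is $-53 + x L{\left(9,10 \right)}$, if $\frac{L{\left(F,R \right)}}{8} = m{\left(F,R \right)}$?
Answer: $- \frac{1993}{5} \approx -398.6$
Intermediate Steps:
$N{\left(U,H \right)} = 9 + \frac{3}{H}$
$x = - \frac{27}{5}$ ($x = - (\left(9 + \frac{3}{-5}\right) - 3) = - (\left(9 + 3 \left(- \frac{1}{5}\right)\right) - 3) = - (\left(9 - \frac{3}{5}\right) - 3) = - (\frac{42}{5} - 3) = \left(-1\right) \frac{27}{5} = - \frac{27}{5} \approx -5.4$)
$m{\left(Q,D \right)} = 8$ ($m{\left(Q,D \right)} = 7 + \frac{D + Q}{Q + D} = 7 + \frac{D + Q}{D + Q} = 7 + 1 = 8$)
$L{\left(F,R \right)} = 64$ ($L{\left(F,R \right)} = 8 \cdot 8 = 64$)
$-53 + x L{\left(9,10 \right)} = -53 - \frac{1728}{5} = - \frac{1993}{5}$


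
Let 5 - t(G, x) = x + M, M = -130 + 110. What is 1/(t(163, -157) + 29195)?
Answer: 1/29377 ≈ 3.4040e-5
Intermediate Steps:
M = -20
t(G, x) = 25 - x (t(G, x) = 5 - (x - 20) = 5 - (-20 + x) = 5 + (20 - x) = 25 - x)
1/(t(163, -157) + 29195) = 1/((25 - 1*(-157)) + 29195) = 1/((25 + 157) + 29195) = 1/(182 + 29195) = 1/29377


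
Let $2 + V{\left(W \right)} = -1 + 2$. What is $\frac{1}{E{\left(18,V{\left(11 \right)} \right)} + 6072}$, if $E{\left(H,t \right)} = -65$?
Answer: $\frac{1}{6007} \approx 0.00016647$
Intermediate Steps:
$V{\left(W \right)} = -1$ ($V{\left(W \right)} = -2 + \left(-1 + 2\right) = -2 + 1 = -1$)
$\frac{1}{E{\left(18,V{\left(11 \right)} \right)} + 6072} = \frac{1}{-65 + 6072} = \frac{1}{6007}$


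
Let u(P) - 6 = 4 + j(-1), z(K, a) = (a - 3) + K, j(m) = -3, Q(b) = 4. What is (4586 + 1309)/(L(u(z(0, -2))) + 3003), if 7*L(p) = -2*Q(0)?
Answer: 41265/21013 ≈ 1.9638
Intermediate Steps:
z(K, a) = -3 + K + a (z(K, a) = (-3 + a) + K = -3 + K + a)
u(P) = 7 (u(P) = 6 + (4 - 3) = 6 + 1 = 7)
L(p) = -8/7 (L(p) = (-2*4)/7 = (⅐)*(-8) = -8/7)
(4586 + 1309)/(L(u(z(0, -2))) + 3003) = (4586 + 1309)/(-8/7 + 3003) = 5895/(21013/7) = 5895*(7/21013) = 41265/21013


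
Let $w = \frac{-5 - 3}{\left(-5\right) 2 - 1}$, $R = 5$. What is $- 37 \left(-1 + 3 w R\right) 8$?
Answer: $- \frac{32264}{11} \approx -2933.1$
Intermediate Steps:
$w = \frac{8}{11}$ ($w = - \frac{8}{-10 - 1} = - \frac{8}{-11} = \left(-8\right) \left(- \frac{1}{11}\right) = \frac{8}{11} \approx 0.72727$)
$- 37 \left(-1 + 3 w R\right) 8 = - 37 \left(-1 + 3 \cdot \frac{8}{11} \cdot 5\right) 8 = - 37 \left(-1 + \frac{24}{11} \cdot 5\right) 8 = - 37 \left(-1 + \frac{120}{11}\right) 8 = \left(-37\right) \frac{109}{11} \cdot 8 = \left(- \frac{4033}{11}\right) 8 = - \frac{32264}{11}$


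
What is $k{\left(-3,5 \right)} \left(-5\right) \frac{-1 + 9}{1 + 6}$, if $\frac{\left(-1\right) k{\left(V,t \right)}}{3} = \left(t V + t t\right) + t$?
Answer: $\frac{1800}{7} \approx 257.14$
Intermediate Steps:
$k{\left(V,t \right)} = - 3 t - 3 t^{2} - 3 V t$ ($k{\left(V,t \right)} = - 3 \left(\left(t V + t t\right) + t\right) = - 3 \left(\left(V t + t^{2}\right) + t\right) = - 3 \left(\left(t^{2} + V t\right) + t\right) = - 3 \left(t + t^{2} + V t\right) = - 3 t - 3 t^{2} - 3 V t$)
$k{\left(-3,5 \right)} \left(-5\right) \frac{-1 + 9}{1 + 6} = \left(-3\right) 5 \left(1 - 3 + 5\right) \left(-5\right) \frac{-1 + 9}{1 + 6} = \left(-3\right) 5 \cdot 3 \left(-5\right) \frac{8}{7} = \left(-45\right) \left(-5\right) 8 \cdot \frac{1}{7} = 225 \cdot \frac{8}{7} = \frac{1800}{7}$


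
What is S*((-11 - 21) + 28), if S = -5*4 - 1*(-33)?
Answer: -52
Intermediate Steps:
S = 13 (S = -20 + 33 = 13)
S*((-11 - 21) + 28) = 13*((-11 - 21) + 28) = 13*(-32 + 28) = 13*(-4) = -52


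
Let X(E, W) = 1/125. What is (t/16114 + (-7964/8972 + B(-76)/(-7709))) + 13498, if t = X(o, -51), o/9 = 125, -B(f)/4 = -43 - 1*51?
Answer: 470088887694422037/34828974839750 ≈ 13497.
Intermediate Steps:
B(f) = 376 (B(f) = -4*(-43 - 1*51) = -4*(-43 - 51) = -4*(-94) = 376)
o = 1125 (o = 9*125 = 1125)
X(E, W) = 1/125
t = 1/125 ≈ 0.0080000
(t/16114 + (-7964/8972 + B(-76)/(-7709))) + 13498 = ((1/125)/16114 + (-7964/8972 + 376/(-7709))) + 13498 = ((1/125)*(1/16114) + (-7964*1/8972 + 376*(-1/7709))) + 13498 = (1/2014250 + (-1991/2243 - 376/7709)) + 13498 = (1/2014250 - 16191987/17291287) + 13498 = -32614692523463/34828974839750 + 13498 = 470088887694422037/34828974839750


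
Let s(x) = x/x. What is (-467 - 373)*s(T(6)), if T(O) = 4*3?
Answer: -840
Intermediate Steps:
T(O) = 12
s(x) = 1
(-467 - 373)*s(T(6)) = (-467 - 373)*1 = -840*1 = -840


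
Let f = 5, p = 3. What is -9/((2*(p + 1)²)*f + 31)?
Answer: -9/191 ≈ -0.047120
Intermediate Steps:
-9/((2*(p + 1)²)*f + 31) = -9/((2*(3 + 1)²)*5 + 31) = -9/((2*4²)*5 + 31) = -9/((2*16)*5 + 31) = -9/(32*5 + 31) = -9/(160 + 31) = -9/191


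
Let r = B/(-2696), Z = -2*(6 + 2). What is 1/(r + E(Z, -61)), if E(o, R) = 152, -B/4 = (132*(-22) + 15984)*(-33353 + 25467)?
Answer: -337/51523216 ≈ -6.5407e-6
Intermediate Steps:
Z = -16 (Z = -2*8 = -16)
B = 412595520 (B = -4*(132*(-22) + 15984)*(-33353 + 25467) = -4*(-2904 + 15984)*(-7886) = -52320*(-7886) = -4*(-103148880) = 412595520)
r = -51574440/337 (r = 412595520/(-2696) = 412595520*(-1/2696) = -51574440/337 ≈ -1.5304e+5)
1/(r + E(Z, -61)) = 1/(-51574440/337 + 152) = 1/(-51523216/337) = -337/51523216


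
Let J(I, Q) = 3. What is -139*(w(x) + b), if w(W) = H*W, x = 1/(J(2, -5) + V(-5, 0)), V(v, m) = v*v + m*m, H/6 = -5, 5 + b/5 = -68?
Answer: 712375/14 ≈ 50884.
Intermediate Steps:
b = -365 (b = -25 + 5*(-68) = -25 - 340 = -365)
H = -30 (H = 6*(-5) = -30)
V(v, m) = m**2 + v**2 (V(v, m) = v**2 + m**2 = m**2 + v**2)
x = 1/28 (x = 1/(3 + (0**2 + (-5)**2)) = 1/(3 + (0 + 25)) = 1/(3 + 25) = 1/28 ≈ 0.035714)
w(W) = -30*W
-139*(w(x) + b) = -139*(-30*1/28 - 365) = -139*(-15/14 - 365) = -139*(-5125/14) = 712375/14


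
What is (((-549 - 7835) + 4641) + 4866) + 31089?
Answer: 32212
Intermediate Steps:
(((-549 - 7835) + 4641) + 4866) + 31089 = ((-8384 + 4641) + 4866) + 31089 = (-3743 + 4866) + 31089 = 1123 + 31089 = 32212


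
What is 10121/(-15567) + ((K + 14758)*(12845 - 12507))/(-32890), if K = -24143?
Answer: 377289754/3938451 ≈ 95.797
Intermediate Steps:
10121/(-15567) + ((K + 14758)*(12845 - 12507))/(-32890) = 10121/(-15567) + ((-24143 + 14758)*(12845 - 12507))/(-32890) = 10121*(-1/15567) - 9385*338*(-1/32890) = -10121/15567 - 3172130*(-1/32890) = -10121/15567 + 24401/253 = 377289754/3938451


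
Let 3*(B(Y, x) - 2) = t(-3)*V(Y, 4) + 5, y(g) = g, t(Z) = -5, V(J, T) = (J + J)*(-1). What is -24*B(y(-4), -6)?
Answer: 232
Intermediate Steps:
V(J, T) = -2*J (V(J, T) = (2*J)*(-1) = -2*J)
B(Y, x) = 11/3 + 10*Y/3 (B(Y, x) = 2 + (-(-10)*Y + 5)/3 = 2 + (10*Y + 5)/3 = 2 + (5 + 10*Y)/3 = 2 + (5/3 + 10*Y/3) = 11/3 + 10*Y/3)
-24*B(y(-4), -6) = -24*(11/3 + (10/3)*(-4)) = -24*(11/3 - 40/3) = -24*(-29/3) = 232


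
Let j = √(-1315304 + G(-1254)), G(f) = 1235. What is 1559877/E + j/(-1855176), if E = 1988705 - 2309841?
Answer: -1559877/321136 - I*√1314069/1855176 ≈ -4.8574 - 0.00061791*I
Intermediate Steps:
E = -321136
j = I*√1314069 (j = √(-1315304 + 1235) = √(-1314069) = I*√1314069 ≈ 1146.3*I)
1559877/E + j/(-1855176) = 1559877/(-321136) + (I*√1314069)/(-1855176) = 1559877*(-1/321136) + (I*√1314069)*(-1/1855176) = -1559877/321136 - I*√1314069/1855176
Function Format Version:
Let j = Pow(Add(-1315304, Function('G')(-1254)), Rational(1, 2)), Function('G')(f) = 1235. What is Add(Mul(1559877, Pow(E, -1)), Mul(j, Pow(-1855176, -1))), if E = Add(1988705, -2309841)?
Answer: Add(Rational(-1559877, 321136), Mul(Rational(-1, 1855176), I, Pow(1314069, Rational(1, 2)))) ≈ Add(-4.8574, Mul(-0.00061791, I))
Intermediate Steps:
E = -321136
j = Mul(I, Pow(1314069, Rational(1, 2))) (j = Pow(Add(-1315304, 1235), Rational(1, 2)) = Pow(-1314069, Rational(1, 2)) = Mul(I, Pow(1314069, Rational(1, 2))) ≈ Mul(1146.3, I))
Add(Mul(1559877, Pow(E, -1)), Mul(j, Pow(-1855176, -1))) = Add(Mul(1559877, Pow(-321136, -1)), Mul(Mul(I, Pow(1314069, Rational(1, 2))), Pow(-1855176, -1))) = Add(Mul(1559877, Rational(-1, 321136)), Mul(Mul(I, Pow(1314069, Rational(1, 2))), Rational(-1, 1855176))) = Add(Rational(-1559877, 321136), Mul(Rational(-1, 1855176), I, Pow(1314069, Rational(1, 2))))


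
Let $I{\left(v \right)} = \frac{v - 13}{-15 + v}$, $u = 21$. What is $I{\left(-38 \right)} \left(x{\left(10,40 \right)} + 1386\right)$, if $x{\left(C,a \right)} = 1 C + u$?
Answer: $\frac{72267}{53} \approx 1363.5$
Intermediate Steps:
$x{\left(C,a \right)} = 21 + C$ ($x{\left(C,a \right)} = 1 C + 21 = C + 21 = 21 + C$)
$I{\left(v \right)} = \frac{-13 + v}{-15 + v}$
$I{\left(-38 \right)} \left(x{\left(10,40 \right)} + 1386\right) = \frac{-13 - 38}{-15 - 38} \left(\left(21 + 10\right) + 1386\right) = \frac{1}{-53} \left(-51\right) \left(31 + 1386\right) = \left(- \frac{1}{53}\right) \left(-51\right) 1417 = \frac{51}{53} \cdot 1417 = \frac{72267}{53}$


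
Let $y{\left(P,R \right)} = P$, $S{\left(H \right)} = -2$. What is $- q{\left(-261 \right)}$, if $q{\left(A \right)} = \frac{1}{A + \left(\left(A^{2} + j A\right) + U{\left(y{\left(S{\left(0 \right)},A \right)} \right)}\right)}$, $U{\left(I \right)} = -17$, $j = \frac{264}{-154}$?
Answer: $- \frac{7}{478033} \approx -1.4643 \cdot 10^{-5}$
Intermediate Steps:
$j = - \frac{12}{7}$ ($j = 264 \left(- \frac{1}{154}\right) = - \frac{12}{7} \approx -1.7143$)
$q{\left(A \right)} = \frac{1}{-17 + A^{2} - \frac{5 A}{7}}$ ($q{\left(A \right)} = \frac{1}{A - \left(17 - A^{2} + \frac{12 A}{7}\right)} = \frac{1}{-17 + A^{2} - \frac{5 A}{7}}$)
$- q{\left(-261 \right)} = - \frac{7}{-119 - -1305 + 7 \left(-261\right)^{2}} = - \frac{7}{-119 + 1305 + 7 \cdot 68121} = - \frac{7}{-119 + 1305 + 476847} = - \frac{7}{478033}$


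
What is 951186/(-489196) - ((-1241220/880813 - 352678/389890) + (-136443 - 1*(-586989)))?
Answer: -18922891555830515049599/41999944663530430 ≈ -4.5055e+5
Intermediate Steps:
951186/(-489196) - ((-1241220/880813 - 352678/389890) + (-136443 - 1*(-586989))) = 951186*(-1/489196) - ((-1241220*1/880813 - 352678*1/389890) + (-136443 + 586989)) = -475593/244598 - ((-1241220/880813 - 176339/194945) + 450546) = -475593/244598 - (-397291316507/171710090285 + 450546) = -475593/244598 - 1*77362897046229103/171710090285 = -475593/244598 - 77362897046229103/171710090285 = -18922891555830515049599/41999944663530430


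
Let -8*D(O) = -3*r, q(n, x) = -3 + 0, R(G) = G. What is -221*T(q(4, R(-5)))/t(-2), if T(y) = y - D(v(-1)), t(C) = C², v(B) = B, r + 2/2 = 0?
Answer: 4641/32 ≈ 145.03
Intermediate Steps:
r = -1 (r = -1 + 0 = -1)
q(n, x) = -3
D(O) = -3/8 (D(O) = -(-3)*(-1)/8 = -⅛*3 = -3/8)
T(y) = 3/8 + y (T(y) = y - 1*(-3/8) = y + 3/8 = 3/8 + y)
-221*T(q(4, R(-5)))/t(-2) = -221*(3/8 - 3)/((-2)²) = -(-4641)/(8*4) = -221*(-21/32) = 4641/32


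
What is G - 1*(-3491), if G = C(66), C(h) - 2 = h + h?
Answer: 3625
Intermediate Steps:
C(h) = 2 + 2*h (C(h) = 2 + (h + h) = 2 + 2*h)
G = 134 (G = 2 + 2*66 = 2 + 132 = 134)
G - 1*(-3491) = 134 - 1*(-3491) = 134 + 3491 = 3625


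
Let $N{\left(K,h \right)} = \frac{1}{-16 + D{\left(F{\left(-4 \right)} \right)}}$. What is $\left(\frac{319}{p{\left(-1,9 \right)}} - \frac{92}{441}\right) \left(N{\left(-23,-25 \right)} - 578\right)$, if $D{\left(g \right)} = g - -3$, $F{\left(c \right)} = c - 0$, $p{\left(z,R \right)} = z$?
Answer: $\frac{1383356617}{7497} \approx 1.8452 \cdot 10^{5}$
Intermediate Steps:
$F{\left(c \right)} = c$ ($F{\left(c \right)} = c + 0 = c$)
$D{\left(g \right)} = 3 + g$ ($D{\left(g \right)} = g + 3 = 3 + g$)
$N{\left(K,h \right)} = - \frac{1}{17}$ ($N{\left(K,h \right)} = \frac{1}{-16 + \left(3 - 4\right)} = \frac{1}{-16 - 1} = \frac{1}{-17} = - \frac{1}{17}$)
$\left(\frac{319}{p{\left(-1,9 \right)}} - \frac{92}{441}\right) \left(N{\left(-23,-25 \right)} - 578\right) = \left(\frac{319}{-1} - \frac{92}{441}\right) \left(- \frac{1}{17} - 578\right) = \left(319 \left(-1\right) - \frac{92}{441}\right) \left(- \frac{9827}{17}\right) = \left(-319 - \frac{92}{441}\right) \left(- \frac{9827}{17}\right) = \left(- \frac{140771}{441}\right) \left(- \frac{9827}{17}\right) = \frac{1383356617}{7497}$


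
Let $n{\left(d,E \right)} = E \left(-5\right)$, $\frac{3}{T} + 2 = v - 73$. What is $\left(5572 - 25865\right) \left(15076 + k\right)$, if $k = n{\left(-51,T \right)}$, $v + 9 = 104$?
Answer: $- \frac{1223688193}{4} \approx -3.0592 \cdot 10^{8}$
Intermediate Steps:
$v = 95$ ($v = -9 + 104 = 95$)
$T = \frac{3}{20}$ ($T = \frac{3}{-2 + \left(95 - 73\right)} = \frac{3}{-2 + 22} = \frac{3}{20} \approx 0.15$)
$n{\left(d,E \right)} = - 5 E$
$k = - \frac{3}{4}$ ($k = \left(-5\right) \frac{3}{20} = - \frac{3}{4} \approx -0.75$)
$\left(5572 - 25865\right) \left(15076 + k\right) = \left(5572 - 25865\right) \left(15076 - \frac{3}{4}\right) = \left(-20293\right) \frac{60301}{4} = - \frac{1223688193}{4}$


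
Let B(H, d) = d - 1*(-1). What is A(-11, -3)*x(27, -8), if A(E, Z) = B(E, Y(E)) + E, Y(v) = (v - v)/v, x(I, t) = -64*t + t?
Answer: -5040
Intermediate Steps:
x(I, t) = -63*t
Y(v) = 0 (Y(v) = 0/v = 0)
B(H, d) = 1 + d (B(H, d) = d + 1 = 1 + d)
A(E, Z) = 1 + E (A(E, Z) = (1 + 0) + E = 1 + E)
A(-11, -3)*x(27, -8) = (1 - 11)*(-63*(-8)) = -10*504 = -5040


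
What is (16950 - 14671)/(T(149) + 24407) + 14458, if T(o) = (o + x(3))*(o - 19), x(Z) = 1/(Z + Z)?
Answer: 1899730205/131396 ≈ 14458.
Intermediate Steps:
x(Z) = 1/(2*Z)
T(o) = (-19 + o)*(1/6 + o) (T(o) = (o + (1/2)/3)*(o - 19) = (o + (1/2)*(1/3))*(-19 + o) = (o + 1/6)*(-19 + o) = (1/6 + o)*(-19 + o) = (-19 + o)*(1/6 + o))
(16950 - 14671)/(T(149) + 24407) + 14458 = (16950 - 14671)/((-19/6 + 149**2 - 113/6*149) + 24407) + 14458 = 2279/((-19/6 + 22201 - 16837/6) + 24407) + 14458 = 2279/(58175/3 + 24407) + 14458 = 2279/(131396/3) + 14458 = 2279*(3/131396) + 14458 = 6837/131396 + 14458 = 1899730205/131396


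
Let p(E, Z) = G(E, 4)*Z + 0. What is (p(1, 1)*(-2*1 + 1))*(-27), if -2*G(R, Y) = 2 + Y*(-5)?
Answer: 243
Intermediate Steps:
G(R, Y) = -1 + 5*Y/2 (G(R, Y) = -(2 + Y*(-5))/2 = -(2 - 5*Y)/2 = -1 + 5*Y/2)
p(E, Z) = 9*Z (p(E, Z) = (-1 + (5/2)*4)*Z + 0 = (-1 + 10)*Z + 0 = 9*Z + 0 = 9*Z)
(p(1, 1)*(-2*1 + 1))*(-27) = ((9*1)*(-2*1 + 1))*(-27) = (9*(-2 + 1))*(-27) = (9*(-1))*(-27) = -9*(-27) = 243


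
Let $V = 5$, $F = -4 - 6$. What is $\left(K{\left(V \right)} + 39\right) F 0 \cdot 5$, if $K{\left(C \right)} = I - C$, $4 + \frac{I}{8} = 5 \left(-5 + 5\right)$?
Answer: $0$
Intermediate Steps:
$F = -10$ ($F = -4 - 6 = -10$)
$I = -32$ ($I = -32 + 8 \cdot 5 \left(-5 + 5\right) = -32 + 8 \cdot 5 \cdot 0 = -32 + 8 \cdot 0 = -32 + 0 = -32$)
$K{\left(C \right)} = -32 - C$
$\left(K{\left(V \right)} + 39\right) F 0 \cdot 5 = \left(\left(-32 - 5\right) + 39\right) \left(-10\right) 0 \cdot 5 = \left(\left(-32 - 5\right) + 39\right) 0 \cdot 5 = \left(-37 + 39\right) 0 = 2 \cdot 0 = 0$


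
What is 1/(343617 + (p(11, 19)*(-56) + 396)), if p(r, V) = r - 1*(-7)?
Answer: 1/343005 ≈ 2.9154e-6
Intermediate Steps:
p(r, V) = 7 + r (p(r, V) = r + 7 = 7 + r)
1/(343617 + (p(11, 19)*(-56) + 396)) = 1/(343617 + ((7 + 11)*(-56) + 396)) = 1/(343617 + (18*(-56) + 396)) = 1/(343617 + (-1008 + 396)) = 1/(343617 - 612) = 1/343005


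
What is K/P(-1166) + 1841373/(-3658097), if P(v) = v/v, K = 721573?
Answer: 2639582185208/3658097 ≈ 7.2157e+5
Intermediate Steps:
P(v) = 1
K/P(-1166) + 1841373/(-3658097) = 721573/1 + 1841373/(-3658097) = 721573*1 + 1841373*(-1/3658097) = 721573 - 1841373/3658097 = 2639582185208/3658097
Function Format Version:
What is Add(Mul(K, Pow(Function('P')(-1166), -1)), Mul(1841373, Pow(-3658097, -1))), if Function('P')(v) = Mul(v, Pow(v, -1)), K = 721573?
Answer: Rational(2639582185208, 3658097) ≈ 7.2157e+5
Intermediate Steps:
Function('P')(v) = 1
Add(Mul(K, Pow(Function('P')(-1166), -1)), Mul(1841373, Pow(-3658097, -1))) = Add(Mul(721573, Pow(1, -1)), Mul(1841373, Pow(-3658097, -1))) = Add(Mul(721573, 1), Mul(1841373, Rational(-1, 3658097))) = Add(721573, Rational(-1841373, 3658097)) = Rational(2639582185208, 3658097)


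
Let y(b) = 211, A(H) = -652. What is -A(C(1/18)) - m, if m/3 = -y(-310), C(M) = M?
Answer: 1285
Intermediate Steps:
m = -633 (m = 3*(-1*211) = 3*(-211) = -633)
-A(C(1/18)) - m = -1*(-652) - 1*(-633) = 652 + 633 = 1285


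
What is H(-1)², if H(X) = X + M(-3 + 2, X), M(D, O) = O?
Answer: 4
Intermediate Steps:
H(X) = 2*X (H(X) = X + X = 2*X)
H(-1)² = (2*(-1))² = (-2)² = 4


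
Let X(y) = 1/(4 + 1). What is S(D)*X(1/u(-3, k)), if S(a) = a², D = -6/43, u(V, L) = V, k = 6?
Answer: 36/9245 ≈ 0.0038940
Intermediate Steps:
D = -6/43 (D = -6*1/43 = -6/43 ≈ -0.13953)
X(y) = ⅕ (X(y) = 1/5 = ⅕)
S(D)*X(1/u(-3, k)) = (-6/43)²*(⅕) = (36/1849)*(⅕) = 36/9245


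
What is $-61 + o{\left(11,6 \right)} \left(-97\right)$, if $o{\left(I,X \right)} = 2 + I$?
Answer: $-1322$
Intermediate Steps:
$-61 + o{\left(11,6 \right)} \left(-97\right) = -61 + \left(2 + 11\right) \left(-97\right) = -61 + 13 \left(-97\right) = -61 - 1261 = -1322$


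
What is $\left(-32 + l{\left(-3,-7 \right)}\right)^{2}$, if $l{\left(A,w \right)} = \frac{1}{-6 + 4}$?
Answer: $\frac{4225}{4} \approx 1056.3$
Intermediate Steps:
$l{\left(A,w \right)} = - \frac{1}{2}$ ($l{\left(A,w \right)} = \frac{1}{-2} = - \frac{1}{2}$)
$\left(-32 + l{\left(-3,-7 \right)}\right)^{2} = \left(-32 - \frac{1}{2}\right)^{2} = \left(- \frac{65}{2}\right)^{2} = \frac{4225}{4}$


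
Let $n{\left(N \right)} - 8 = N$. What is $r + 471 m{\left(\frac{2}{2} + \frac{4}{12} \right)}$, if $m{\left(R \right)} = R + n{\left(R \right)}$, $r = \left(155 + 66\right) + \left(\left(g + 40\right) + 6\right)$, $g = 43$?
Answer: $5334$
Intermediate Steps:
$n{\left(N \right)} = 8 + N$
$r = 310$ ($r = \left(155 + 66\right) + \left(\left(43 + 40\right) + 6\right) = 221 + \left(83 + 6\right) = 221 + 89 = 310$)
$m{\left(R \right)} = 8 + 2 R$ ($m{\left(R \right)} = R + \left(8 + R\right) = 8 + 2 R$)
$r + 471 m{\left(\frac{2}{2} + \frac{4}{12} \right)} = 310 + 471 \left(8 + 2 \left(\frac{2}{2} + \frac{4}{12}\right)\right) = 310 + 471 \left(8 + 2 \left(2 \cdot \frac{1}{2} + 4 \cdot \frac{1}{12}\right)\right) = 310 + 471 \left(8 + 2 \left(1 + \frac{1}{3}\right)\right) = 310 + 471 \left(8 + 2 \cdot \frac{4}{3}\right) = 310 + 471 \left(8 + \frac{8}{3}\right) = 310 + 471 \cdot \frac{32}{3} = 310 + 5024 = 5334$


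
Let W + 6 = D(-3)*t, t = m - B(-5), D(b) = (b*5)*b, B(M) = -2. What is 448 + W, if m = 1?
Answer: 577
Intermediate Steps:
D(b) = 5*b**2 (D(b) = (5*b)*b = 5*b**2)
t = 3 (t = 1 - 1*(-2) = 1 + 2 = 3)
W = 129 (W = -6 + (5*(-3)**2)*3 = -6 + (5*9)*3 = -6 + 45*3 = -6 + 135 = 129)
448 + W = 448 + 129 = 577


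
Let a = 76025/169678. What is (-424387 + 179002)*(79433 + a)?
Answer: -3307325678565615/169678 ≈ -1.9492e+10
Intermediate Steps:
a = 76025/169678 (a = 76025*(1/169678) = 76025/169678 ≈ 0.44805)
(-424387 + 179002)*(79433 + a) = (-424387 + 179002)*(79433 + 76025/169678) = -245385*13478108599/169678 = -3307325678565615/169678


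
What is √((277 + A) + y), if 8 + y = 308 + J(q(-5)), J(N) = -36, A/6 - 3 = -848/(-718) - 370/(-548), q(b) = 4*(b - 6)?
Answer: √1379143945810/49183 ≈ 23.878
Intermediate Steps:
q(b) = -24 + 4*b (q(b) = 4*(-6 + b) = -24 + 4*b)
A = 1433067/49183 (A = 18 + 6*(-848/(-718) - 370/(-548)) = 18 + 6*(-848*(-1/718) - 370*(-1/548)) = 18 + 6*(424/359 + 185/274) = 18 + 6*(182591/98366) = 18 + 547773/49183 = 1433067/49183 ≈ 29.137)
y = 264 (y = -8 + (308 - 36) = -8 + 272 = 264)
√((277 + A) + y) = √((277 + 1433067/49183) + 264) = √(15056758/49183 + 264) = √(28041070/49183) = √1379143945810/49183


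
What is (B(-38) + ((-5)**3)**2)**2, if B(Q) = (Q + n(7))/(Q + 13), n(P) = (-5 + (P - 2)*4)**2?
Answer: 152441831844/625 ≈ 2.4391e+8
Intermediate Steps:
n(P) = (-13 + 4*P)**2 (n(P) = (-5 + (-2 + P)*4)**2 = (-5 + (-8 + 4*P))**2 = (-13 + 4*P)**2)
B(Q) = (225 + Q)/(13 + Q) (B(Q) = (Q + (-13 + 4*7)**2)/(Q + 13) = (Q + (-13 + 28)**2)/(13 + Q) = (Q + 15**2)/(13 + Q) = (Q + 225)/(13 + Q) = (225 + Q)/(13 + Q))
(B(-38) + ((-5)**3)**2)**2 = ((225 - 38)/(13 - 38) + ((-5)**3)**2)**2 = (187/(-25) + (-125)**2)**2 = (-1/25*187 + 15625)**2 = (-187/25 + 15625)**2 = (390438/25)**2 = 152441831844/625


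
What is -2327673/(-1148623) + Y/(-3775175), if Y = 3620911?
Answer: 4628311262222/4336252834025 ≈ 1.0674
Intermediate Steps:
-2327673/(-1148623) + Y/(-3775175) = -2327673/(-1148623) + 3620911/(-3775175) = -2327673*(-1/1148623) + 3620911*(-1/3775175) = 2327673/1148623 - 3620911/3775175 = 4628311262222/4336252834025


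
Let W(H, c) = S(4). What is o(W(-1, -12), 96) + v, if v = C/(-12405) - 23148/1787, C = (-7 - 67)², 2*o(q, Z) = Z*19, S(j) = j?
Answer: 19920037768/22167735 ≈ 898.61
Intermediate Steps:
W(H, c) = 4
o(q, Z) = 19*Z/2 (o(q, Z) = (Z*19)/2 = (19*Z)/2 = 19*Z/2)
C = 5476 (C = (-74)² = 5476)
v = -296936552/22167735 (v = 5476/(-12405) - 23148/1787 = 5476*(-1/12405) - 23148*1/1787 = -5476/12405 - 23148/1787 = -296936552/22167735 ≈ -13.395)
o(W(-1, -12), 96) + v = (19/2)*96 - 296936552/22167735 = 912 - 296936552/22167735 = 19920037768/22167735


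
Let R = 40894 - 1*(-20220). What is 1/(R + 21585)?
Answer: 1/82699 ≈ 1.2092e-5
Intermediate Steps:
R = 61114 (R = 40894 + 20220 = 61114)
1/(R + 21585) = 1/(61114 + 21585) = 1/82699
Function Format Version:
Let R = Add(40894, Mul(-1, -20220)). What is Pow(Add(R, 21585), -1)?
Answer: Rational(1, 82699) ≈ 1.2092e-5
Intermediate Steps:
R = 61114 (R = Add(40894, 20220) = 61114)
Pow(Add(R, 21585), -1) = Pow(Add(61114, 21585), -1) = Pow(82699, -1) = Rational(1, 82699)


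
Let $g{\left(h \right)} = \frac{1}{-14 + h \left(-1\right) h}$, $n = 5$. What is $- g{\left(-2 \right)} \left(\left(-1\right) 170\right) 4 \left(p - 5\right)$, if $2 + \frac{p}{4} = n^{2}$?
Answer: $- \frac{9860}{3} \approx -3286.7$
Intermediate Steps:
$p = 92$ ($p = -8 + 4 \cdot 5^{2} = -8 + 4 \cdot 25 = -8 + 100 = 92$)
$g{\left(h \right)} = \frac{1}{-14 - h^{2}}$ ($g{\left(h \right)} = \frac{1}{-14 + - h h} = \frac{1}{-14 - h^{2}}$)
$- g{\left(-2 \right)} \left(\left(-1\right) 170\right) 4 \left(p - 5\right) = - - \frac{1}{14 + \left(-2\right)^{2}} \left(\left(-1\right) 170\right) 4 \left(92 - 5\right) = - - \frac{1}{14 + 4} \left(-170\right) 4 \cdot 87 = - - \frac{1}{18} \left(-170\right) 348 = - \left(-1\right) \frac{1}{18} \left(-170\right) 348 = - \left(- \frac{1}{18}\right) \left(-170\right) 348 = - \frac{85 \cdot 348}{9} = \left(-1\right) \frac{9860}{3} = - \frac{9860}{3}$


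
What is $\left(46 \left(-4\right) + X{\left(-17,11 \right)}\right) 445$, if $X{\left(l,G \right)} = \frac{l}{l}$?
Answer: $-81435$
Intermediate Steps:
$X{\left(l,G \right)} = 1$
$\left(46 \left(-4\right) + X{\left(-17,11 \right)}\right) 445 = \left(46 \left(-4\right) + 1\right) 445 = \left(-184 + 1\right) 445 = \left(-183\right) 445 = -81435$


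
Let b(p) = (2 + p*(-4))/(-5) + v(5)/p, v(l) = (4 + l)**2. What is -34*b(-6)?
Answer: 3179/5 ≈ 635.80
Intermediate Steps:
b(p) = -2/5 + 81/p + 4*p/5 (b(p) = (2 + p*(-4))/(-5) + (4 + 5)**2/p = (2 - 4*p)*(-1/5) + 9**2/p = (-2/5 + 4*p/5) + 81/p = -2/5 + 81/p + 4*p/5)
-34*b(-6) = -34*(-2/5 + 81/(-6) + (4/5)*(-6)) = -34*(-2/5 + 81*(-1/6) - 24/5) = -34*(-2/5 - 27/2 - 24/5) = -34*(-187/10) = 3179/5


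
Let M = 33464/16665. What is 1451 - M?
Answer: 24147451/16665 ≈ 1449.0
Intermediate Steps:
M = 33464/16665 (M = 33464*(1/16665) = 33464/16665 ≈ 2.0080)
1451 - M = 1451 - 1*33464/16665 = 1451 - 33464/16665 = 24147451/16665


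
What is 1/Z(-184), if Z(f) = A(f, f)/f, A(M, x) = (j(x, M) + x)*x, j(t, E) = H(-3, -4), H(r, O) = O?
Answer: -1/188 ≈ -0.0053191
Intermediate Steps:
j(t, E) = -4
A(M, x) = x*(-4 + x) (A(M, x) = (-4 + x)*x = x*(-4 + x))
Z(f) = -4 + f (Z(f) = (f*(-4 + f))/f = -4 + f)
1/Z(-184) = 1/(-4 - 184) = 1/(-188) = -1/188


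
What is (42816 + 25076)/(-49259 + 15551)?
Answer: -16973/8427 ≈ -2.0141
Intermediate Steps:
(42816 + 25076)/(-49259 + 15551) = 67892/(-33708) = 67892*(-1/33708) = -16973/8427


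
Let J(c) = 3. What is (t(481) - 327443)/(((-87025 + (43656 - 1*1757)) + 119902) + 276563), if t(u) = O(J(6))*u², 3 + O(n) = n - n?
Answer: -1021526/351339 ≈ -2.9075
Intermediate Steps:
O(n) = -3 (O(n) = -3 + (n - n) = -3 + 0 = -3)
t(u) = -3*u²
(t(481) - 327443)/(((-87025 + (43656 - 1*1757)) + 119902) + 276563) = (-3*481² - 327443)/(((-87025 + (43656 - 1*1757)) + 119902) + 276563) = (-3*231361 - 327443)/(((-87025 + (43656 - 1757)) + 119902) + 276563) = (-694083 - 327443)/(((-87025 + 41899) + 119902) + 276563) = -1021526/((-45126 + 119902) + 276563) = -1021526/(74776 + 276563) = -1021526/351339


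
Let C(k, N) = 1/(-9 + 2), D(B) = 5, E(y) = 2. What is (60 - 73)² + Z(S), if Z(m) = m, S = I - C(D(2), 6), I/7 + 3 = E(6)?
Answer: 1135/7 ≈ 162.14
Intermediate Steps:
C(k, N) = -⅐ (C(k, N) = 1/(-7) = -⅐)
I = -7 (I = -21 + 7*2 = -21 + 14 = -7)
S = -48/7 (S = -7 - 1*(-⅐) = -7 + ⅐ = -48/7 ≈ -6.8571)
(60 - 73)² + Z(S) = (60 - 73)² - 48/7 = (-13)² - 48/7 = 169 - 48/7 = 1135/7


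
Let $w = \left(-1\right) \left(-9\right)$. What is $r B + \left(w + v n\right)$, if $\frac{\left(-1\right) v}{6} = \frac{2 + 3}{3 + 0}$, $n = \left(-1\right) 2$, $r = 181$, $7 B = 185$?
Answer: $\frac{33688}{7} \approx 4812.6$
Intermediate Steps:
$B = \frac{185}{7}$ ($B = \frac{1}{7} \cdot 185 = \frac{185}{7} \approx 26.429$)
$w = 9$
$n = -2$
$v = -10$ ($v = - 6 \frac{2 + 3}{3 + 0} = - 6 \cdot \frac{5}{3} = - 6 \cdot 5 \cdot \frac{1}{3} = \left(-6\right) \frac{5}{3} = -10$)
$r B + \left(w + v n\right) = 181 \cdot \frac{185}{7} + \left(9 - -20\right) = \frac{33485}{7} + \left(9 + 20\right) = \frac{33485}{7} + 29 = \frac{33688}{7}$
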